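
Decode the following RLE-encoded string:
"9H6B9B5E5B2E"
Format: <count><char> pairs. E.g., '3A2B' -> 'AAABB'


Expanding each <count><char> pair:
  9H -> 'HHHHHHHHH'
  6B -> 'BBBBBB'
  9B -> 'BBBBBBBBB'
  5E -> 'EEEEE'
  5B -> 'BBBBB'
  2E -> 'EE'

Decoded = HHHHHHHHHBBBBBBBBBBBBBBBEEEEEBBBBBEE


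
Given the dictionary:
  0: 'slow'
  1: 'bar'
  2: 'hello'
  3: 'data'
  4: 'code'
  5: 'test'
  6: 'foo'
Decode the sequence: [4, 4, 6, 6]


Look up each index in the dictionary:
  4 -> 'code'
  4 -> 'code'
  6 -> 'foo'
  6 -> 'foo'

Decoded: "code code foo foo"


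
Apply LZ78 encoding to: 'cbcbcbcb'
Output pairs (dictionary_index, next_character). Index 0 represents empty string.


LZ78 encoding steps:
Dictionary: {0: ''}
Step 1: w='' (idx 0), next='c' -> output (0, 'c'), add 'c' as idx 1
Step 2: w='' (idx 0), next='b' -> output (0, 'b'), add 'b' as idx 2
Step 3: w='c' (idx 1), next='b' -> output (1, 'b'), add 'cb' as idx 3
Step 4: w='cb' (idx 3), next='c' -> output (3, 'c'), add 'cbc' as idx 4
Step 5: w='b' (idx 2), end of input -> output (2, '')


Encoded: [(0, 'c'), (0, 'b'), (1, 'b'), (3, 'c'), (2, '')]


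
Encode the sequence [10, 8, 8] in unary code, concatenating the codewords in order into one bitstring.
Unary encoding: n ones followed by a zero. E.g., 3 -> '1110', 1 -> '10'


Encode each number as n ones followed by a terminating 0:
  10 -> 11111111110 (11 bits)
  8 -> 111111110 (9 bits)
  8 -> 111111110 (9 bits)
Total length = 11 + 9 + 9 = 29 bits.

Unary([10, 8, 8]) = 11111111110111111110111111110 (29 bits)


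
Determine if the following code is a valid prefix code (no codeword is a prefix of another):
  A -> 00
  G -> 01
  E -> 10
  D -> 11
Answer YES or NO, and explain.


Checking each pair (does one codeword prefix another?):
  A='00' vs G='01': no prefix
  A='00' vs E='10': no prefix
  A='00' vs D='11': no prefix
  G='01' vs A='00': no prefix
  G='01' vs E='10': no prefix
  G='01' vs D='11': no prefix
  E='10' vs A='00': no prefix
  E='10' vs G='01': no prefix
  E='10' vs D='11': no prefix
  D='11' vs A='00': no prefix
  D='11' vs G='01': no prefix
  D='11' vs E='10': no prefix
No violation found over all pairs.

YES -- this is a valid prefix code. No codeword is a prefix of any other codeword.


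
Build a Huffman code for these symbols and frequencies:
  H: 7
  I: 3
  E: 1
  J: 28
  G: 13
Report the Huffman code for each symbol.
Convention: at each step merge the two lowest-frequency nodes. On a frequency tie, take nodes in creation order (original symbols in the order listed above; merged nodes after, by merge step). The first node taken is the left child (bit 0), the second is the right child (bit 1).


Huffman tree construction:
Step 1: Merge E(1) + I(3) = 4
Step 2: Merge (E+I)(4) + H(7) = 11
Step 3: Merge ((E+I)+H)(11) + G(13) = 24
Step 4: Merge (((E+I)+H)+G)(24) + J(28) = 52
Read each symbol's code off the tree from the root (left child = 0, right child = 1).

Codes:
  H: 001 (length 3)
  I: 0001 (length 4)
  E: 0000 (length 4)
  J: 1 (length 1)
  G: 01 (length 2)
Average code length: 91/52 = 1.7500 bits/symbol


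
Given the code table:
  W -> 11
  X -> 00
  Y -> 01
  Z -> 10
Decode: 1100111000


Decoding:
11 -> W
00 -> X
11 -> W
10 -> Z
00 -> X


Result: WXWZX


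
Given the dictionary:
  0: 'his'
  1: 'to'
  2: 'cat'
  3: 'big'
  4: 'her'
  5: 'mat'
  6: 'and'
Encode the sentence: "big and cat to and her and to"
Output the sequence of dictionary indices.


Look up each word in the dictionary:
  'big' -> 3
  'and' -> 6
  'cat' -> 2
  'to' -> 1
  'and' -> 6
  'her' -> 4
  'and' -> 6
  'to' -> 1

Encoded: [3, 6, 2, 1, 6, 4, 6, 1]


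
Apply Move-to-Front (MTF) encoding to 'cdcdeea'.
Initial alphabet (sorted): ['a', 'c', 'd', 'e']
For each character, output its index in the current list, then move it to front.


MTF encoding:
'c': index 1 in ['a', 'c', 'd', 'e'] -> ['c', 'a', 'd', 'e']
'd': index 2 in ['c', 'a', 'd', 'e'] -> ['d', 'c', 'a', 'e']
'c': index 1 in ['d', 'c', 'a', 'e'] -> ['c', 'd', 'a', 'e']
'd': index 1 in ['c', 'd', 'a', 'e'] -> ['d', 'c', 'a', 'e']
'e': index 3 in ['d', 'c', 'a', 'e'] -> ['e', 'd', 'c', 'a']
'e': index 0 in ['e', 'd', 'c', 'a'] -> ['e', 'd', 'c', 'a']
'a': index 3 in ['e', 'd', 'c', 'a'] -> ['a', 'e', 'd', 'c']


Output: [1, 2, 1, 1, 3, 0, 3]


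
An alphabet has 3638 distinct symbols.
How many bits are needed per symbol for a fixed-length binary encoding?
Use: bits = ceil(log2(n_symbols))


log2(3638) = 11.8289
Bracket: 2^11 = 2048 < 3638 <= 2^12 = 4096
So ceil(log2(3638)) = 12

bits = ceil(log2(3638)) = ceil(11.8289) = 12 bits


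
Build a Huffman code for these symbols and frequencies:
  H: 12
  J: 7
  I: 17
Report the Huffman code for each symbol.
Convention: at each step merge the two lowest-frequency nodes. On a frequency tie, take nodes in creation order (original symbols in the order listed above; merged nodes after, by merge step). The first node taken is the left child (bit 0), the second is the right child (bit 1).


Huffman tree construction:
Step 1: Merge J(7) + H(12) = 19
Step 2: Merge I(17) + (J+H)(19) = 36
Read each symbol's code off the tree from the root (left child = 0, right child = 1).

Codes:
  H: 11 (length 2)
  J: 10 (length 2)
  I: 0 (length 1)
Average code length: 55/36 = 1.5278 bits/symbol


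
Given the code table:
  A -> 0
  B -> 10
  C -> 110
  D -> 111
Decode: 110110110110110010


Decoding:
110 -> C
110 -> C
110 -> C
110 -> C
110 -> C
0 -> A
10 -> B


Result: CCCCCAB


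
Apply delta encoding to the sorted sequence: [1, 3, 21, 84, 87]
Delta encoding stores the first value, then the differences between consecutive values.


First value: 1
Deltas:
  3 - 1 = 2
  21 - 3 = 18
  84 - 21 = 63
  87 - 84 = 3


Delta encoded: [1, 2, 18, 63, 3]


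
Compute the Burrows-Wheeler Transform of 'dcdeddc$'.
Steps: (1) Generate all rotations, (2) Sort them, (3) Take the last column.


Rotations (sorted):
  0: $dcdeddc -> last char: c
  1: c$dcdedd -> last char: d
  2: cdeddc$d -> last char: d
  3: dc$dcded -> last char: d
  4: dcdeddc$ -> last char: $
  5: ddc$dcde -> last char: e
  6: deddc$dc -> last char: c
  7: eddc$dcd -> last char: d


BWT = cddd$ecd


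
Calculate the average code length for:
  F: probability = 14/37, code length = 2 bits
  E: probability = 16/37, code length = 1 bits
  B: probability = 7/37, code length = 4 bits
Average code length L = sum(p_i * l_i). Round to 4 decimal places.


Weighted contributions p_i * l_i:
  F: (14/37) * 2 = 28/37
  E: (16/37) * 1 = 16/37
  B: (7/37) * 4 = 28/37
Sum = (28 + 16 + 28)/37 = 72/37

L = 72/37 = 1.9459 bits/symbol


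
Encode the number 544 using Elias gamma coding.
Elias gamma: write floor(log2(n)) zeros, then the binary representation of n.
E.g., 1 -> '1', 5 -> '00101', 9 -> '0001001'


num_bits = floor(log2(544)) + 1 = 10
leading_zeros = num_bits - 1 = 9
binary(544) = 1000100000

Elias gamma(544) = '000000000' + '1000100000' = 0000000001000100000 (19 bits)


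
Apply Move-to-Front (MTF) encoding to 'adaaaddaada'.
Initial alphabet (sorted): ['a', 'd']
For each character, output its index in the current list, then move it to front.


MTF encoding:
'a': index 0 in ['a', 'd'] -> ['a', 'd']
'd': index 1 in ['a', 'd'] -> ['d', 'a']
'a': index 1 in ['d', 'a'] -> ['a', 'd']
'a': index 0 in ['a', 'd'] -> ['a', 'd']
'a': index 0 in ['a', 'd'] -> ['a', 'd']
'd': index 1 in ['a', 'd'] -> ['d', 'a']
'd': index 0 in ['d', 'a'] -> ['d', 'a']
'a': index 1 in ['d', 'a'] -> ['a', 'd']
'a': index 0 in ['a', 'd'] -> ['a', 'd']
'd': index 1 in ['a', 'd'] -> ['d', 'a']
'a': index 1 in ['d', 'a'] -> ['a', 'd']


Output: [0, 1, 1, 0, 0, 1, 0, 1, 0, 1, 1]


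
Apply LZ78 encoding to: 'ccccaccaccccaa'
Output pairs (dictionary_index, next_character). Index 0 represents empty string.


LZ78 encoding steps:
Dictionary: {0: ''}
Step 1: w='' (idx 0), next='c' -> output (0, 'c'), add 'c' as idx 1
Step 2: w='c' (idx 1), next='c' -> output (1, 'c'), add 'cc' as idx 2
Step 3: w='c' (idx 1), next='a' -> output (1, 'a'), add 'ca' as idx 3
Step 4: w='cc' (idx 2), next='a' -> output (2, 'a'), add 'cca' as idx 4
Step 5: w='cc' (idx 2), next='c' -> output (2, 'c'), add 'ccc' as idx 5
Step 6: w='ca' (idx 3), next='a' -> output (3, 'a'), add 'caa' as idx 6


Encoded: [(0, 'c'), (1, 'c'), (1, 'a'), (2, 'a'), (2, 'c'), (3, 'a')]


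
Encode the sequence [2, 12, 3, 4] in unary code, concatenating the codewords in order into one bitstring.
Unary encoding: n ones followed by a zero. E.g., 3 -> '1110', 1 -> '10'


Encode each number as n ones followed by a terminating 0:
  2 -> 110 (3 bits)
  12 -> 1111111111110 (13 bits)
  3 -> 1110 (4 bits)
  4 -> 11110 (5 bits)
Total length = 3 + 13 + 4 + 5 = 25 bits.

Unary([2, 12, 3, 4]) = 1101111111111110111011110 (25 bits)


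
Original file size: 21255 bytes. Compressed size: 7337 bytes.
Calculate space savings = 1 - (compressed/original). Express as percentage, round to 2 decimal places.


ratio = compressed/original = 7337/21255 = 0.345189
savings = 1 - ratio = 1 - 0.345189 = 0.654811
as a percentage: 0.654811 * 100 = 65.48%

Space savings = 1 - 7337/21255 = 65.48%


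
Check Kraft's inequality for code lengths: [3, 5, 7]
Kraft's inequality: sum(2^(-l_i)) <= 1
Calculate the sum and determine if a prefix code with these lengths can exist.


Sum = 2^(-3) + 2^(-5) + 2^(-7)
    = 0.125 + 0.03125 + 0.0078125
    = 21/128 = 0.1640625
Since 0.1640625 <= 1, Kraft's inequality IS satisfied.
A prefix code with these lengths CAN exist.

Kraft sum = 0.1640625. Satisfied.


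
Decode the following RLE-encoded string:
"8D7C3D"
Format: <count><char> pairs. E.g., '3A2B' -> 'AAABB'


Expanding each <count><char> pair:
  8D -> 'DDDDDDDD'
  7C -> 'CCCCCCC'
  3D -> 'DDD'

Decoded = DDDDDDDDCCCCCCCDDD


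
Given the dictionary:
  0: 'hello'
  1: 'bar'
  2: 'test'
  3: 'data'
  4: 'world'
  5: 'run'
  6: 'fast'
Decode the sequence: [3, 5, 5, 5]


Look up each index in the dictionary:
  3 -> 'data'
  5 -> 'run'
  5 -> 'run'
  5 -> 'run'

Decoded: "data run run run"


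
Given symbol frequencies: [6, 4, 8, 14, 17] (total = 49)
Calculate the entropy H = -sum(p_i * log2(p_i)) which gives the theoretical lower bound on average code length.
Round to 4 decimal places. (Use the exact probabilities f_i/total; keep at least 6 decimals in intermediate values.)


Per-symbol terms -p_i * log2(p_i) with p_i = f_i/49:
  p = 6/49 = 0.122449: log2(p) = -3.029747, -p*log2(p) = 0.370989
  p = 4/49 = 0.081633: log2(p) = -3.614710, -p*log2(p) = 0.295078
  p = 8/49 = 0.163265: log2(p) = -2.614710, -p*log2(p) = 0.426891
  p = 14/49 = 0.285714: log2(p) = -1.807355, -p*log2(p) = 0.516387
  p = 17/49 = 0.346939: log2(p) = -1.527247, -p*log2(p) = 0.529861
H = 0.370989 + 0.295078 + 0.426891 + 0.516387 + 0.529861 = 2.139206

H = 2.1392 bits/symbol


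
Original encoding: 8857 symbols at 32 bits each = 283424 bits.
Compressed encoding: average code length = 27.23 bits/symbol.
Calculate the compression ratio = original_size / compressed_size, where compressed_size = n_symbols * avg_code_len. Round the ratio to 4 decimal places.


original_size = n_symbols * orig_bits = 8857 * 32 = 283424 bits
compressed_size = n_symbols * avg_code_len = 8857 * 27.23 = 241176.11 bits
ratio = original_size / compressed_size = 283424 / 241176.11 = 1.1752

Compression ratio = 1.1752


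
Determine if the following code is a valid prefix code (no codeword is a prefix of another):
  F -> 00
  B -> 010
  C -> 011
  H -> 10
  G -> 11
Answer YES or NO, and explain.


Checking each pair (does one codeword prefix another?):
  F='00' vs B='010': no prefix
  F='00' vs C='011': no prefix
  F='00' vs H='10': no prefix
  F='00' vs G='11': no prefix
  B='010' vs F='00': no prefix
  B='010' vs C='011': no prefix
  B='010' vs H='10': no prefix
  B='010' vs G='11': no prefix
  C='011' vs F='00': no prefix
  C='011' vs B='010': no prefix
  C='011' vs H='10': no prefix
  C='011' vs G='11': no prefix
  H='10' vs F='00': no prefix
  H='10' vs B='010': no prefix
  H='10' vs C='011': no prefix
  H='10' vs G='11': no prefix
  G='11' vs F='00': no prefix
  G='11' vs B='010': no prefix
  G='11' vs C='011': no prefix
  G='11' vs H='10': no prefix
No violation found over all pairs.

YES -- this is a valid prefix code. No codeword is a prefix of any other codeword.


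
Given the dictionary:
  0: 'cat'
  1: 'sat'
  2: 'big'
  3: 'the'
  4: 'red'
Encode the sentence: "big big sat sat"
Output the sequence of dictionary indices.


Look up each word in the dictionary:
  'big' -> 2
  'big' -> 2
  'sat' -> 1
  'sat' -> 1

Encoded: [2, 2, 1, 1]


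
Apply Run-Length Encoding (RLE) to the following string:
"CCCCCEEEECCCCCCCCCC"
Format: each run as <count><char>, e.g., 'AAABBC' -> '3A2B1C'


Scanning runs left to right:
  i=0: run of 'C' x 5 -> '5C'
  i=5: run of 'E' x 4 -> '4E'
  i=9: run of 'C' x 10 -> '10C'

RLE = 5C4E10C


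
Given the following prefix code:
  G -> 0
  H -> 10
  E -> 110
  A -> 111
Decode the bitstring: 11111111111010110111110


Decoding step by step:
Bits 111 -> A
Bits 111 -> A
Bits 111 -> A
Bits 110 -> E
Bits 10 -> H
Bits 110 -> E
Bits 111 -> A
Bits 110 -> E


Decoded message: AAAEHEAE


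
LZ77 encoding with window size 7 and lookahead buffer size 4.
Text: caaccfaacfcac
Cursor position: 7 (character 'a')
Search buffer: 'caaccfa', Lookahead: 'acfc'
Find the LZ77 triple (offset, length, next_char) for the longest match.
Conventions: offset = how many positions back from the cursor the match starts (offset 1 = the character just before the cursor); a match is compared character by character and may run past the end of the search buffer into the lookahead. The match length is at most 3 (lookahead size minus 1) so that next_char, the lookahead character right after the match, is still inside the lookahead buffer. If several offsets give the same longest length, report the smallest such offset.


Try each offset into the search buffer:
  offset=1 (pos 6, char 'a'): match length 1
  offset=2 (pos 5, char 'f'): match length 0
  offset=3 (pos 4, char 'c'): match length 0
  offset=4 (pos 3, char 'c'): match length 0
  offset=5 (pos 2, char 'a'): match length 2
  offset=6 (pos 1, char 'a'): match length 1
  offset=7 (pos 0, char 'c'): match length 0
Longest match has length 2 at offset 5.
next_char = character at position 7 + 2 = 9 -> 'f'

Best match: offset=5, length=2 (matching 'ac' starting at position 2)
LZ77 triple: (5, 2, 'f')


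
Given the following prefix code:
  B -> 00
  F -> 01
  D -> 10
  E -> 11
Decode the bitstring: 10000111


Decoding step by step:
Bits 10 -> D
Bits 00 -> B
Bits 01 -> F
Bits 11 -> E


Decoded message: DBFE


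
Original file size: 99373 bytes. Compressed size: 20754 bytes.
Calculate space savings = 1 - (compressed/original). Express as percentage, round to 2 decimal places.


ratio = compressed/original = 20754/99373 = 0.208849
savings = 1 - ratio = 1 - 0.208849 = 0.791151
as a percentage: 0.791151 * 100 = 79.12%

Space savings = 1 - 20754/99373 = 79.12%


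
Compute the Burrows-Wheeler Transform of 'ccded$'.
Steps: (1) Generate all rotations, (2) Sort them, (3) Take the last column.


Rotations (sorted):
  0: $ccded -> last char: d
  1: ccded$ -> last char: $
  2: cded$c -> last char: c
  3: d$ccde -> last char: e
  4: ded$cc -> last char: c
  5: ed$ccd -> last char: d


BWT = d$cecd


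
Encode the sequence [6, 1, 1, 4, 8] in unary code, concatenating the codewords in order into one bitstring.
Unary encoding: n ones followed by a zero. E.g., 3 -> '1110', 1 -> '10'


Encode each number as n ones followed by a terminating 0:
  6 -> 1111110 (7 bits)
  1 -> 10 (2 bits)
  1 -> 10 (2 bits)
  4 -> 11110 (5 bits)
  8 -> 111111110 (9 bits)
Total length = 7 + 2 + 2 + 5 + 9 = 25 bits.

Unary([6, 1, 1, 4, 8]) = 1111110101011110111111110 (25 bits)


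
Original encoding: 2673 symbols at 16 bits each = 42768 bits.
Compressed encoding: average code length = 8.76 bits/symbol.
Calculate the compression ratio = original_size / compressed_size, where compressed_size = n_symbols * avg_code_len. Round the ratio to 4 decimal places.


original_size = n_symbols * orig_bits = 2673 * 16 = 42768 bits
compressed_size = n_symbols * avg_code_len = 2673 * 8.76 = 23415.48 bits
ratio = original_size / compressed_size = 42768 / 23415.48 = 1.8265

Compression ratio = 1.8265


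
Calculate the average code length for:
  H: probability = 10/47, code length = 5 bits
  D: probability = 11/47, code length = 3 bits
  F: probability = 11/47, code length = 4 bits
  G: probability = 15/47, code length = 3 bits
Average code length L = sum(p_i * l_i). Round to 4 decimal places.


Weighted contributions p_i * l_i:
  H: (10/47) * 5 = 50/47
  D: (11/47) * 3 = 33/47
  F: (11/47) * 4 = 44/47
  G: (15/47) * 3 = 45/47
Sum = (50 + 33 + 44 + 45)/47 = 172/47

L = 172/47 = 3.6596 bits/symbol


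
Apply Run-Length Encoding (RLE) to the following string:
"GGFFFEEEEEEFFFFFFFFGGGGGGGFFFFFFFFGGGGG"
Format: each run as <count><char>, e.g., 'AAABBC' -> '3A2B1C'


Scanning runs left to right:
  i=0: run of 'G' x 2 -> '2G'
  i=2: run of 'F' x 3 -> '3F'
  i=5: run of 'E' x 6 -> '6E'
  i=11: run of 'F' x 8 -> '8F'
  i=19: run of 'G' x 7 -> '7G'
  i=26: run of 'F' x 8 -> '8F'
  i=34: run of 'G' x 5 -> '5G'

RLE = 2G3F6E8F7G8F5G


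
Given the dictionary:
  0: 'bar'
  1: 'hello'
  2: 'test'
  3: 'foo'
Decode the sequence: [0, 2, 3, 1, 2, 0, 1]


Look up each index in the dictionary:
  0 -> 'bar'
  2 -> 'test'
  3 -> 'foo'
  1 -> 'hello'
  2 -> 'test'
  0 -> 'bar'
  1 -> 'hello'

Decoded: "bar test foo hello test bar hello"


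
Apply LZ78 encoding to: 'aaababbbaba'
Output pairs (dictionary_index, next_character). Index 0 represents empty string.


LZ78 encoding steps:
Dictionary: {0: ''}
Step 1: w='' (idx 0), next='a' -> output (0, 'a'), add 'a' as idx 1
Step 2: w='a' (idx 1), next='a' -> output (1, 'a'), add 'aa' as idx 2
Step 3: w='' (idx 0), next='b' -> output (0, 'b'), add 'b' as idx 3
Step 4: w='a' (idx 1), next='b' -> output (1, 'b'), add 'ab' as idx 4
Step 5: w='b' (idx 3), next='b' -> output (3, 'b'), add 'bb' as idx 5
Step 6: w='ab' (idx 4), next='a' -> output (4, 'a'), add 'aba' as idx 6


Encoded: [(0, 'a'), (1, 'a'), (0, 'b'), (1, 'b'), (3, 'b'), (4, 'a')]


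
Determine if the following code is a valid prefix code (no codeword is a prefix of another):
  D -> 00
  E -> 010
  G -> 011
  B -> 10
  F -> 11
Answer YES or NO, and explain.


Checking each pair (does one codeword prefix another?):
  D='00' vs E='010': no prefix
  D='00' vs G='011': no prefix
  D='00' vs B='10': no prefix
  D='00' vs F='11': no prefix
  E='010' vs D='00': no prefix
  E='010' vs G='011': no prefix
  E='010' vs B='10': no prefix
  E='010' vs F='11': no prefix
  G='011' vs D='00': no prefix
  G='011' vs E='010': no prefix
  G='011' vs B='10': no prefix
  G='011' vs F='11': no prefix
  B='10' vs D='00': no prefix
  B='10' vs E='010': no prefix
  B='10' vs G='011': no prefix
  B='10' vs F='11': no prefix
  F='11' vs D='00': no prefix
  F='11' vs E='010': no prefix
  F='11' vs G='011': no prefix
  F='11' vs B='10': no prefix
No violation found over all pairs.

YES -- this is a valid prefix code. No codeword is a prefix of any other codeword.


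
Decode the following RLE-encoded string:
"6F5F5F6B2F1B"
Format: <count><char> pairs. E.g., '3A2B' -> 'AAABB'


Expanding each <count><char> pair:
  6F -> 'FFFFFF'
  5F -> 'FFFFF'
  5F -> 'FFFFF'
  6B -> 'BBBBBB'
  2F -> 'FF'
  1B -> 'B'

Decoded = FFFFFFFFFFFFFFFFBBBBBBFFB


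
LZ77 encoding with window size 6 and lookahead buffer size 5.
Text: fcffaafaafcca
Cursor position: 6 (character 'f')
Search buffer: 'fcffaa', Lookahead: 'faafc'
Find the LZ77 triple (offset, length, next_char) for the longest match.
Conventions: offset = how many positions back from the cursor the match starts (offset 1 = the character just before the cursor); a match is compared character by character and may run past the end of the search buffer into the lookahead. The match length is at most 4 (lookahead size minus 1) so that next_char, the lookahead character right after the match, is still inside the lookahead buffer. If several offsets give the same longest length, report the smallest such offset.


Try each offset into the search buffer:
  offset=1 (pos 5, char 'a'): match length 0
  offset=2 (pos 4, char 'a'): match length 0
  offset=3 (pos 3, char 'f'): match length 4
  offset=4 (pos 2, char 'f'): match length 1
  offset=5 (pos 1, char 'c'): match length 0
  offset=6 (pos 0, char 'f'): match length 1
Longest match has length 4 at offset 3.
next_char = character at position 6 + 4 = 10 -> 'c'

Best match: offset=3, length=4 (matching 'faaf' starting at position 3)
LZ77 triple: (3, 4, 'c')


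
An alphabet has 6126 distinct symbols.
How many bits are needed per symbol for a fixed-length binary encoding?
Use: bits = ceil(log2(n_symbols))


log2(6126) = 12.5807
Bracket: 2^12 = 4096 < 6126 <= 2^13 = 8192
So ceil(log2(6126)) = 13

bits = ceil(log2(6126)) = ceil(12.5807) = 13 bits


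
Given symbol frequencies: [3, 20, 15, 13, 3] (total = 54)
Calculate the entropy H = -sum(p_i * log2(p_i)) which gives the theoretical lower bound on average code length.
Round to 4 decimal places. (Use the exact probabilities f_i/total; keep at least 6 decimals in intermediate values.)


Per-symbol terms -p_i * log2(p_i) with p_i = f_i/54:
  p = 3/54 = 0.055556: log2(p) = -4.169925, -p*log2(p) = 0.231663
  p = 20/54 = 0.370370: log2(p) = -1.432959, -p*log2(p) = 0.530726
  p = 15/54 = 0.277778: log2(p) = -1.847997, -p*log2(p) = 0.513332
  p = 13/54 = 0.240741: log2(p) = -2.054448, -p*log2(p) = 0.494589
  p = 3/54 = 0.055556: log2(p) = -4.169925, -p*log2(p) = 0.231663
H = 0.231663 + 0.530726 + 0.513332 + 0.494589 + 0.231663 = 2.001973

H = 2.002 bits/symbol


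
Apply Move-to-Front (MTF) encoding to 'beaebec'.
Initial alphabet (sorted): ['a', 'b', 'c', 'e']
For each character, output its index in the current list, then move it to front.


MTF encoding:
'b': index 1 in ['a', 'b', 'c', 'e'] -> ['b', 'a', 'c', 'e']
'e': index 3 in ['b', 'a', 'c', 'e'] -> ['e', 'b', 'a', 'c']
'a': index 2 in ['e', 'b', 'a', 'c'] -> ['a', 'e', 'b', 'c']
'e': index 1 in ['a', 'e', 'b', 'c'] -> ['e', 'a', 'b', 'c']
'b': index 2 in ['e', 'a', 'b', 'c'] -> ['b', 'e', 'a', 'c']
'e': index 1 in ['b', 'e', 'a', 'c'] -> ['e', 'b', 'a', 'c']
'c': index 3 in ['e', 'b', 'a', 'c'] -> ['c', 'e', 'b', 'a']


Output: [1, 3, 2, 1, 2, 1, 3]


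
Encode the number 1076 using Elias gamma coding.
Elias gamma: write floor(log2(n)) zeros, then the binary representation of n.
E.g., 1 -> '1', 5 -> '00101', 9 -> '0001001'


num_bits = floor(log2(1076)) + 1 = 11
leading_zeros = num_bits - 1 = 10
binary(1076) = 10000110100

Elias gamma(1076) = '0000000000' + '10000110100' = 000000000010000110100 (21 bits)


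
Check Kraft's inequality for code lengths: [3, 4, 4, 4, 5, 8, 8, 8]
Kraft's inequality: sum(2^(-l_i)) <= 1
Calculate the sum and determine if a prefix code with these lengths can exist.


Sum = 2^(-3) + 2^(-4) + 2^(-4) + 2^(-4) + 2^(-5) + 2^(-8) + 2^(-8) + 2^(-8)
    = 0.125 + 0.0625 + 0.0625 + 0.0625 + 0.03125 + 0.00390625 + 0.00390625 + 0.00390625
    = 91/256 = 0.35546875
Since 0.35546875 <= 1, Kraft's inequality IS satisfied.
A prefix code with these lengths CAN exist.

Kraft sum = 0.35546875. Satisfied.


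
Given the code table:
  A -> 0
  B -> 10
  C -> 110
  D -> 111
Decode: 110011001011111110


Decoding:
110 -> C
0 -> A
110 -> C
0 -> A
10 -> B
111 -> D
111 -> D
10 -> B


Result: CACABDDB


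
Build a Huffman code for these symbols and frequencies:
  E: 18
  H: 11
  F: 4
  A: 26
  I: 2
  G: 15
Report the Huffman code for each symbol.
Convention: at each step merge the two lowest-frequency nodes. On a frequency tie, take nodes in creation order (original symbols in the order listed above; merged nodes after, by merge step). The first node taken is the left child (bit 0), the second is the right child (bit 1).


Huffman tree construction:
Step 1: Merge I(2) + F(4) = 6
Step 2: Merge (I+F)(6) + H(11) = 17
Step 3: Merge G(15) + ((I+F)+H)(17) = 32
Step 4: Merge E(18) + A(26) = 44
Step 5: Merge (G+((I+F)+H))(32) + (E+A)(44) = 76
Read each symbol's code off the tree from the root (left child = 0, right child = 1).

Codes:
  E: 10 (length 2)
  H: 011 (length 3)
  F: 0101 (length 4)
  A: 11 (length 2)
  I: 0100 (length 4)
  G: 00 (length 2)
Average code length: 175/76 = 2.3026 bits/symbol


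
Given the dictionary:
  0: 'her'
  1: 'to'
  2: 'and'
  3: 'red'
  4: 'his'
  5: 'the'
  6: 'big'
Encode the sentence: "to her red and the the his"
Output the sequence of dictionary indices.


Look up each word in the dictionary:
  'to' -> 1
  'her' -> 0
  'red' -> 3
  'and' -> 2
  'the' -> 5
  'the' -> 5
  'his' -> 4

Encoded: [1, 0, 3, 2, 5, 5, 4]


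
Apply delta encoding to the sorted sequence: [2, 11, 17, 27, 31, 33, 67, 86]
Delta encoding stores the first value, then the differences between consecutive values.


First value: 2
Deltas:
  11 - 2 = 9
  17 - 11 = 6
  27 - 17 = 10
  31 - 27 = 4
  33 - 31 = 2
  67 - 33 = 34
  86 - 67 = 19


Delta encoded: [2, 9, 6, 10, 4, 2, 34, 19]


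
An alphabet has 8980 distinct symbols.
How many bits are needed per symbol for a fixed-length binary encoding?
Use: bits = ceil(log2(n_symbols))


log2(8980) = 13.1325
Bracket: 2^13 = 8192 < 8980 <= 2^14 = 16384
So ceil(log2(8980)) = 14

bits = ceil(log2(8980)) = ceil(13.1325) = 14 bits


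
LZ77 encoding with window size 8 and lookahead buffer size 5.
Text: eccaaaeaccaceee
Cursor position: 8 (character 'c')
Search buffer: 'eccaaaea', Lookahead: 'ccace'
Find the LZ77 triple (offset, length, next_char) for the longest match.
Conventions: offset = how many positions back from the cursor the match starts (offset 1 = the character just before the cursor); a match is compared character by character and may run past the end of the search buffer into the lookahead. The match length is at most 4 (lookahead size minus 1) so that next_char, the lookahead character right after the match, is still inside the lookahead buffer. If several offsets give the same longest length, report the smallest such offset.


Try each offset into the search buffer:
  offset=1 (pos 7, char 'a'): match length 0
  offset=2 (pos 6, char 'e'): match length 0
  offset=3 (pos 5, char 'a'): match length 0
  offset=4 (pos 4, char 'a'): match length 0
  offset=5 (pos 3, char 'a'): match length 0
  offset=6 (pos 2, char 'c'): match length 1
  offset=7 (pos 1, char 'c'): match length 3
  offset=8 (pos 0, char 'e'): match length 0
Longest match has length 3 at offset 7.
next_char = character at position 8 + 3 = 11 -> 'c'

Best match: offset=7, length=3 (matching 'cca' starting at position 1)
LZ77 triple: (7, 3, 'c')


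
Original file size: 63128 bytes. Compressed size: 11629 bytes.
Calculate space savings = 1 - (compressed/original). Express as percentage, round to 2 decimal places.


ratio = compressed/original = 11629/63128 = 0.184213
savings = 1 - ratio = 1 - 0.184213 = 0.815787
as a percentage: 0.815787 * 100 = 81.58%

Space savings = 1 - 11629/63128 = 81.58%


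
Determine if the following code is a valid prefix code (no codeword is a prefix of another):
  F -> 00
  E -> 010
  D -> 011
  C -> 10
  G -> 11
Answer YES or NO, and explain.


Checking each pair (does one codeword prefix another?):
  F='00' vs E='010': no prefix
  F='00' vs D='011': no prefix
  F='00' vs C='10': no prefix
  F='00' vs G='11': no prefix
  E='010' vs F='00': no prefix
  E='010' vs D='011': no prefix
  E='010' vs C='10': no prefix
  E='010' vs G='11': no prefix
  D='011' vs F='00': no prefix
  D='011' vs E='010': no prefix
  D='011' vs C='10': no prefix
  D='011' vs G='11': no prefix
  C='10' vs F='00': no prefix
  C='10' vs E='010': no prefix
  C='10' vs D='011': no prefix
  C='10' vs G='11': no prefix
  G='11' vs F='00': no prefix
  G='11' vs E='010': no prefix
  G='11' vs D='011': no prefix
  G='11' vs C='10': no prefix
No violation found over all pairs.

YES -- this is a valid prefix code. No codeword is a prefix of any other codeword.


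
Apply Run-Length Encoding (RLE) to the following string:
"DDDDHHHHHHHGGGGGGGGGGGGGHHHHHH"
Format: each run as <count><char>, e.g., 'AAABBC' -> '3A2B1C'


Scanning runs left to right:
  i=0: run of 'D' x 4 -> '4D'
  i=4: run of 'H' x 7 -> '7H'
  i=11: run of 'G' x 13 -> '13G'
  i=24: run of 'H' x 6 -> '6H'

RLE = 4D7H13G6H


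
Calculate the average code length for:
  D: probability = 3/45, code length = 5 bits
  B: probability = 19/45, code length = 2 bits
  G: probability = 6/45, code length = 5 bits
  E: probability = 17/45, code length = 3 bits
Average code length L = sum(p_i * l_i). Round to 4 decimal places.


Weighted contributions p_i * l_i:
  D: (3/45) * 5 = 15/45
  B: (19/45) * 2 = 38/45
  G: (6/45) * 5 = 30/45
  E: (17/45) * 3 = 51/45
Sum = (15 + 38 + 30 + 51)/45 = 134/45

L = 134/45 = 2.9778 bits/symbol


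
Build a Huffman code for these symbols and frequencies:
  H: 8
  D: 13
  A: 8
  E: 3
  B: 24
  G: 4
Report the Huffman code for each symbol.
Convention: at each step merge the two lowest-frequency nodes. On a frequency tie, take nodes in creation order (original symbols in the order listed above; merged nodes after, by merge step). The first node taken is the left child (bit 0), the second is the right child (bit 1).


Huffman tree construction:
Step 1: Merge E(3) + G(4) = 7
Step 2: Merge (E+G)(7) + H(8) = 15
Step 3: Merge A(8) + D(13) = 21
Step 4: Merge ((E+G)+H)(15) + (A+D)(21) = 36
Step 5: Merge B(24) + (((E+G)+H)+(A+D))(36) = 60
Read each symbol's code off the tree from the root (left child = 0, right child = 1).

Codes:
  H: 101 (length 3)
  D: 111 (length 3)
  A: 110 (length 3)
  E: 1000 (length 4)
  B: 0 (length 1)
  G: 1001 (length 4)
Average code length: 139/60 = 2.3167 bits/symbol


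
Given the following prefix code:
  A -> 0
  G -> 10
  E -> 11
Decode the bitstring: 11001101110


Decoding step by step:
Bits 11 -> E
Bits 0 -> A
Bits 0 -> A
Bits 11 -> E
Bits 0 -> A
Bits 11 -> E
Bits 10 -> G


Decoded message: EAAEAEG


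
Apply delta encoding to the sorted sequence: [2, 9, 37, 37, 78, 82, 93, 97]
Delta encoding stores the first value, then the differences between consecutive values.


First value: 2
Deltas:
  9 - 2 = 7
  37 - 9 = 28
  37 - 37 = 0
  78 - 37 = 41
  82 - 78 = 4
  93 - 82 = 11
  97 - 93 = 4


Delta encoded: [2, 7, 28, 0, 41, 4, 11, 4]


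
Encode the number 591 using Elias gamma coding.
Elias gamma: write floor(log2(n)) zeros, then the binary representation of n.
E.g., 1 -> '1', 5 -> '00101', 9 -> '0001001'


num_bits = floor(log2(591)) + 1 = 10
leading_zeros = num_bits - 1 = 9
binary(591) = 1001001111

Elias gamma(591) = '000000000' + '1001001111' = 0000000001001001111 (19 bits)


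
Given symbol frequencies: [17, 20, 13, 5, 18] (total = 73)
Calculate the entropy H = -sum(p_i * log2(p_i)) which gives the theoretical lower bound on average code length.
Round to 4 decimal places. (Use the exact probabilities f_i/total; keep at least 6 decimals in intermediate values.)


Per-symbol terms -p_i * log2(p_i) with p_i = f_i/73:
  p = 17/73 = 0.232877: log2(p) = -2.102362, -p*log2(p) = 0.489591
  p = 20/73 = 0.273973: log2(p) = -1.867896, -p*log2(p) = 0.511752
  p = 13/73 = 0.178082: log2(p) = -2.489385, -p*log2(p) = 0.443315
  p = 5/73 = 0.068493: log2(p) = -3.867896, -p*log2(p) = 0.264924
  p = 18/73 = 0.246575: log2(p) = -2.019900, -p*log2(p) = 0.498057
H = 0.489591 + 0.511752 + 0.443315 + 0.264924 + 0.498057 = 2.207639

H = 2.2076 bits/symbol


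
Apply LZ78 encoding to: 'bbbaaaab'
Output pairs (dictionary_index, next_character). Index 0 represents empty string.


LZ78 encoding steps:
Dictionary: {0: ''}
Step 1: w='' (idx 0), next='b' -> output (0, 'b'), add 'b' as idx 1
Step 2: w='b' (idx 1), next='b' -> output (1, 'b'), add 'bb' as idx 2
Step 3: w='' (idx 0), next='a' -> output (0, 'a'), add 'a' as idx 3
Step 4: w='a' (idx 3), next='a' -> output (3, 'a'), add 'aa' as idx 4
Step 5: w='a' (idx 3), next='b' -> output (3, 'b'), add 'ab' as idx 5


Encoded: [(0, 'b'), (1, 'b'), (0, 'a'), (3, 'a'), (3, 'b')]


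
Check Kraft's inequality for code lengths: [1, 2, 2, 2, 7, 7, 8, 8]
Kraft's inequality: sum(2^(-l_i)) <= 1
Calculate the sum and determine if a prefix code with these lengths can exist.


Sum = 2^(-1) + 2^(-2) + 2^(-2) + 2^(-2) + 2^(-7) + 2^(-7) + 2^(-8) + 2^(-8)
    = 0.5 + 0.25 + 0.25 + 0.25 + 0.0078125 + 0.0078125 + 0.00390625 + 0.00390625
    = 326/256 = 1.2734375
Since 1.2734375 > 1, Kraft's inequality is NOT satisfied.
A prefix code with these lengths CANNOT exist.

Kraft sum = 1.2734375. Not satisfied.


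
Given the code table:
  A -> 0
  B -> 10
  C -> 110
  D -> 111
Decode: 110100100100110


Decoding:
110 -> C
10 -> B
0 -> A
10 -> B
0 -> A
10 -> B
0 -> A
110 -> C


Result: CBABABAC


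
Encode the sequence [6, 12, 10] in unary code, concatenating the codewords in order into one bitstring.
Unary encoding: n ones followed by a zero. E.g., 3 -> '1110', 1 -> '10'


Encode each number as n ones followed by a terminating 0:
  6 -> 1111110 (7 bits)
  12 -> 1111111111110 (13 bits)
  10 -> 11111111110 (11 bits)
Total length = 7 + 13 + 11 = 31 bits.

Unary([6, 12, 10]) = 1111110111111111111011111111110 (31 bits)


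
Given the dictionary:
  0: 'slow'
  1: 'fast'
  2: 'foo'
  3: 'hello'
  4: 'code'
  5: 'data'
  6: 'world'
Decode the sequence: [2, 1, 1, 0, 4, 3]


Look up each index in the dictionary:
  2 -> 'foo'
  1 -> 'fast'
  1 -> 'fast'
  0 -> 'slow'
  4 -> 'code'
  3 -> 'hello'

Decoded: "foo fast fast slow code hello"


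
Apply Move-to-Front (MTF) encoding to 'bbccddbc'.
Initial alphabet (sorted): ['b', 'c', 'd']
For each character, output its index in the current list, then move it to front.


MTF encoding:
'b': index 0 in ['b', 'c', 'd'] -> ['b', 'c', 'd']
'b': index 0 in ['b', 'c', 'd'] -> ['b', 'c', 'd']
'c': index 1 in ['b', 'c', 'd'] -> ['c', 'b', 'd']
'c': index 0 in ['c', 'b', 'd'] -> ['c', 'b', 'd']
'd': index 2 in ['c', 'b', 'd'] -> ['d', 'c', 'b']
'd': index 0 in ['d', 'c', 'b'] -> ['d', 'c', 'b']
'b': index 2 in ['d', 'c', 'b'] -> ['b', 'd', 'c']
'c': index 2 in ['b', 'd', 'c'] -> ['c', 'b', 'd']


Output: [0, 0, 1, 0, 2, 0, 2, 2]


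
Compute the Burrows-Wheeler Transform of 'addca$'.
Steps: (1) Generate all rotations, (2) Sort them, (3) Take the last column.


Rotations (sorted):
  0: $addca -> last char: a
  1: a$addc -> last char: c
  2: addca$ -> last char: $
  3: ca$add -> last char: d
  4: dca$ad -> last char: d
  5: ddca$a -> last char: a


BWT = ac$dda


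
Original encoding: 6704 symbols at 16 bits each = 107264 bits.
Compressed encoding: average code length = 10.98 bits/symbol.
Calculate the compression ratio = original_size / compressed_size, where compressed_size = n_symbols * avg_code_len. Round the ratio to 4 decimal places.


original_size = n_symbols * orig_bits = 6704 * 16 = 107264 bits
compressed_size = n_symbols * avg_code_len = 6704 * 10.98 = 73609.92 bits
ratio = original_size / compressed_size = 107264 / 73609.92 = 1.4572

Compression ratio = 1.4572


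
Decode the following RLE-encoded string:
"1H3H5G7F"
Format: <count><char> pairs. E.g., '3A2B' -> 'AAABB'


Expanding each <count><char> pair:
  1H -> 'H'
  3H -> 'HHH'
  5G -> 'GGGGG'
  7F -> 'FFFFFFF'

Decoded = HHHHGGGGGFFFFFFF


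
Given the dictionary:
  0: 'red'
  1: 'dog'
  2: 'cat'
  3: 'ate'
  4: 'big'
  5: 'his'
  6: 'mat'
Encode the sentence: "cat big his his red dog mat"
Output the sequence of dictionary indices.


Look up each word in the dictionary:
  'cat' -> 2
  'big' -> 4
  'his' -> 5
  'his' -> 5
  'red' -> 0
  'dog' -> 1
  'mat' -> 6

Encoded: [2, 4, 5, 5, 0, 1, 6]


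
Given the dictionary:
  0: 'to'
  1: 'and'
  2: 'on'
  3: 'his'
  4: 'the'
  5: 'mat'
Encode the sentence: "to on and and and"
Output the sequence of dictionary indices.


Look up each word in the dictionary:
  'to' -> 0
  'on' -> 2
  'and' -> 1
  'and' -> 1
  'and' -> 1

Encoded: [0, 2, 1, 1, 1]


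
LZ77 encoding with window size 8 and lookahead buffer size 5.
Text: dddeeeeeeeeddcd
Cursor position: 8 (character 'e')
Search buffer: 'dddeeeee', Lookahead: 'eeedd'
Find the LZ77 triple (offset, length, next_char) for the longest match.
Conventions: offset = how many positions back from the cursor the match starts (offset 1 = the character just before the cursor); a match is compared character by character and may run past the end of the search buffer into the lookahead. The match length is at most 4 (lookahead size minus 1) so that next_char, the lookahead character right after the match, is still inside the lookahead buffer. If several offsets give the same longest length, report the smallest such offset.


Try each offset into the search buffer:
  offset=1 (pos 7, char 'e'): match length 3
  offset=2 (pos 6, char 'e'): match length 3
  offset=3 (pos 5, char 'e'): match length 3
  offset=4 (pos 4, char 'e'): match length 3
  offset=5 (pos 3, char 'e'): match length 3
  offset=6 (pos 2, char 'd'): match length 0
  offset=7 (pos 1, char 'd'): match length 0
  offset=8 (pos 0, char 'd'): match length 0
Longest match has length 3, found at offsets 1, 2, 3, 4, 5; take the smallest, offset 1.
next_char = character at position 8 + 3 = 11 -> 'd'

Best match: offset=1, length=3 (matching 'eee' starting at position 7)
LZ77 triple: (1, 3, 'd')


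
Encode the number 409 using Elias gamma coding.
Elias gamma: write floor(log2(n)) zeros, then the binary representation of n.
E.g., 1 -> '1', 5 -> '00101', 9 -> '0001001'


num_bits = floor(log2(409)) + 1 = 9
leading_zeros = num_bits - 1 = 8
binary(409) = 110011001

Elias gamma(409) = '00000000' + '110011001' = 00000000110011001 (17 bits)


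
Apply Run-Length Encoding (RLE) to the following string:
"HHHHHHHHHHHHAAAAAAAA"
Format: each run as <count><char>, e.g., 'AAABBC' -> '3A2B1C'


Scanning runs left to right:
  i=0: run of 'H' x 12 -> '12H'
  i=12: run of 'A' x 8 -> '8A'

RLE = 12H8A


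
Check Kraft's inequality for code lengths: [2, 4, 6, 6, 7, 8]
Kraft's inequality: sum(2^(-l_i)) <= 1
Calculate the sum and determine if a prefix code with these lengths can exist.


Sum = 2^(-2) + 2^(-4) + 2^(-6) + 2^(-6) + 2^(-7) + 2^(-8)
    = 0.25 + 0.0625 + 0.015625 + 0.015625 + 0.0078125 + 0.00390625
    = 91/256 = 0.35546875
Since 0.35546875 <= 1, Kraft's inequality IS satisfied.
A prefix code with these lengths CAN exist.

Kraft sum = 0.35546875. Satisfied.


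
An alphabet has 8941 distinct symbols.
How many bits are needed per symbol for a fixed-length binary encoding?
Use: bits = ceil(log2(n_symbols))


log2(8941) = 13.1262
Bracket: 2^13 = 8192 < 8941 <= 2^14 = 16384
So ceil(log2(8941)) = 14

bits = ceil(log2(8941)) = ceil(13.1262) = 14 bits


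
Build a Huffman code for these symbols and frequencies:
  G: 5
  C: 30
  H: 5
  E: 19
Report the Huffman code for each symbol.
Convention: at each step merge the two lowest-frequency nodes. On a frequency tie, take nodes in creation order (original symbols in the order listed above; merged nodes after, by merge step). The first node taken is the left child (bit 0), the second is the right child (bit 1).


Huffman tree construction:
Step 1: Merge G(5) + H(5) = 10
Step 2: Merge (G+H)(10) + E(19) = 29
Step 3: Merge ((G+H)+E)(29) + C(30) = 59
Read each symbol's code off the tree from the root (left child = 0, right child = 1).

Codes:
  G: 000 (length 3)
  C: 1 (length 1)
  H: 001 (length 3)
  E: 01 (length 2)
Average code length: 98/59 = 1.6610 bits/symbol


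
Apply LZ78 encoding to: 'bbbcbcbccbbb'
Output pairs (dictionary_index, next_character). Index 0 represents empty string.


LZ78 encoding steps:
Dictionary: {0: ''}
Step 1: w='' (idx 0), next='b' -> output (0, 'b'), add 'b' as idx 1
Step 2: w='b' (idx 1), next='b' -> output (1, 'b'), add 'bb' as idx 2
Step 3: w='' (idx 0), next='c' -> output (0, 'c'), add 'c' as idx 3
Step 4: w='b' (idx 1), next='c' -> output (1, 'c'), add 'bc' as idx 4
Step 5: w='bc' (idx 4), next='c' -> output (4, 'c'), add 'bcc' as idx 5
Step 6: w='bb' (idx 2), next='b' -> output (2, 'b'), add 'bbb' as idx 6


Encoded: [(0, 'b'), (1, 'b'), (0, 'c'), (1, 'c'), (4, 'c'), (2, 'b')]
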